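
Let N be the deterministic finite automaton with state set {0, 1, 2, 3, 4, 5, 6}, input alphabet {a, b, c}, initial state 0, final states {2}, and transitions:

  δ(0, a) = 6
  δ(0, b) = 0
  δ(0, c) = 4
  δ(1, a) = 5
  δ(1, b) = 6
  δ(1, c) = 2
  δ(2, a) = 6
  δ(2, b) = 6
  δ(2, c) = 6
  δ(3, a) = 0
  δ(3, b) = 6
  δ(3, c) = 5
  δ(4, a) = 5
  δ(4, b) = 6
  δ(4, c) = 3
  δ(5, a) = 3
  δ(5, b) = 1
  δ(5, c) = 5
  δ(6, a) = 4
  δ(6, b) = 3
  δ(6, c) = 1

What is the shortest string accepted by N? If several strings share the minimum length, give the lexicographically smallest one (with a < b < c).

acc

A breadth-first search from 0 reaches an accepting state first via the path 0 → 6 → 1 → 2 on input acc.
No string of length < 3 is accepted (BFS exhausts all shorter strings without reaching an accepting state), and acc is the lexicographically least accepting string of length 3.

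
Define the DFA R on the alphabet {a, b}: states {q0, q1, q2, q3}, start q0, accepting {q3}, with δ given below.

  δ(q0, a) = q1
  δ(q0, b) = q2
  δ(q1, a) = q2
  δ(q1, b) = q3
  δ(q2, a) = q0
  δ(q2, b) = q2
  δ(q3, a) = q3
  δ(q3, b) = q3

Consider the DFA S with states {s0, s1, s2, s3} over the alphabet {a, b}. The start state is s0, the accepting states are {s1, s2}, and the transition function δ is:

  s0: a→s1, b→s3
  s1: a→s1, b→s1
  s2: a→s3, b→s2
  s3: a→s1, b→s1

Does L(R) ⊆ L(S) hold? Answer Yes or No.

Exploring the product automaton R × S from the start pair (q0, s0), following both machines on each input symbol, reaches 6 state pairs: (q0, s0), (q1, s1), (q2, s3), (q2, s1), (q3, s1), (q0, s1).
R accepts in {q3} and S accepts in {s1, s2}. The reachable pairs whose R-component is accepting are (q3, s1); in each of them the S-component is accepting too, so the product for L(R) \ L(S) (R-component accepting, S-component rejecting) has no reachable accepting pair and the difference is empty.
Hence every string in L(R) is also in L(S).

Yes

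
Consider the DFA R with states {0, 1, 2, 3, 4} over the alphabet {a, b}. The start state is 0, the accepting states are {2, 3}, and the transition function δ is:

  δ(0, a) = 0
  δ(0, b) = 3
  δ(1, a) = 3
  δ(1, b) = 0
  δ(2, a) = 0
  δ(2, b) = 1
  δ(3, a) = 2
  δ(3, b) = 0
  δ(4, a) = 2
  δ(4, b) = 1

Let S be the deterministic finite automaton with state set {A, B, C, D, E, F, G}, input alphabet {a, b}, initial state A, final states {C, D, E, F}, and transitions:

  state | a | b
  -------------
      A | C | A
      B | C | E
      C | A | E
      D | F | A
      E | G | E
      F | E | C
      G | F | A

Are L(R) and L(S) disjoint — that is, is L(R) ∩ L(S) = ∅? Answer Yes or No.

No

The string ab is accepted by both R and S.
Hence L(R) ∩ L(S) ≠ ∅.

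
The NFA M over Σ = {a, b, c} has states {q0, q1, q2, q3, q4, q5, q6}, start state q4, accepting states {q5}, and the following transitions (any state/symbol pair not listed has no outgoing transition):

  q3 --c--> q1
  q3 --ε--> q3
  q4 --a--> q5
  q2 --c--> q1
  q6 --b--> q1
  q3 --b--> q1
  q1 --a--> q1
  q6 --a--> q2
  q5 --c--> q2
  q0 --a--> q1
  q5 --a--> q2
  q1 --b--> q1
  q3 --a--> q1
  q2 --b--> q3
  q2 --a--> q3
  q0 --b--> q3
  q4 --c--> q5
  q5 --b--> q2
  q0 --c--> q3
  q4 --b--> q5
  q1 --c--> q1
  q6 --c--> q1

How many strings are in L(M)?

3

The useful subgraph on states {q4, q5} is acyclic, so L(M) is finite; the longest accepting path visits 2 useful states, giving maximum string length 1.
Counting accepting paths from q4 by length: 3 of length 1. Total 3.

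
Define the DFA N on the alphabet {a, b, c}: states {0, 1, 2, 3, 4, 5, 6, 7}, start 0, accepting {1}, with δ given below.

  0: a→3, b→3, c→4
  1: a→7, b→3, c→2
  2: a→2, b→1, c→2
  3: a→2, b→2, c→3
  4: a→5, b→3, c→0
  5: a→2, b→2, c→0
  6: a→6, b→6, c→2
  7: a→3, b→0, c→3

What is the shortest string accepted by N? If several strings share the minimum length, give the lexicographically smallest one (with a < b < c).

A breadth-first search from 0 reaches an accepting state first via the path 0 → 3 → 2 → 1 on input aab.
No string of length < 3 is accepted (BFS exhausts all shorter strings without reaching an accepting state), and aab is the lexicographically least accepting string of length 3.

aab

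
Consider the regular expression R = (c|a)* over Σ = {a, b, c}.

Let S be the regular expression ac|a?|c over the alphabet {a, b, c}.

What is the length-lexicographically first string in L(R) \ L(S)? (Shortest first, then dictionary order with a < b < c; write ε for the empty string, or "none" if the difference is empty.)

The string aa is accepted by R but not by S.
No shorter string lies in the difference, and aa is the lexicographically first length-2 string in L(R) \ L(S).

aa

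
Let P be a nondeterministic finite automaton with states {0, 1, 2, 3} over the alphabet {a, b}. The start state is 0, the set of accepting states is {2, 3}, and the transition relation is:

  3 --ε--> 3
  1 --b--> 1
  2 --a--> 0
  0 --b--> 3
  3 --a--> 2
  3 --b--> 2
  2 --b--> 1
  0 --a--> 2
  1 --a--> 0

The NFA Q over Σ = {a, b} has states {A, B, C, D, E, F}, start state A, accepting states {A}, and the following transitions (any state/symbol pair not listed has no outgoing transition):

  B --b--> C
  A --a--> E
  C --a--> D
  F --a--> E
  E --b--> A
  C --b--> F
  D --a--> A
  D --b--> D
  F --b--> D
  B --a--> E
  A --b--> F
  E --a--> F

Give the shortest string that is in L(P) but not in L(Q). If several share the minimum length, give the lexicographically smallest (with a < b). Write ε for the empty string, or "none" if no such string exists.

a

The string a is accepted by P but not by Q.
No shorter string lies in the difference, and a is the lexicographically first length-1 string in L(P) \ L(Q).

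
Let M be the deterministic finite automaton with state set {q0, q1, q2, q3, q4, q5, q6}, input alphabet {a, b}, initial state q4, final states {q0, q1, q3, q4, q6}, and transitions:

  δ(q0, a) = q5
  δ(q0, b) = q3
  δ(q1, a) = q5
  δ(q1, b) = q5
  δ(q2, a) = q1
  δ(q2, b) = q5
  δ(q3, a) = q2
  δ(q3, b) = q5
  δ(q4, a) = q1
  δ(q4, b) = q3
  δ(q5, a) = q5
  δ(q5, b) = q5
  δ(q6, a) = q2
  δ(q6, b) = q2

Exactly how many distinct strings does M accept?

The useful subgraph on states {q1, q2, q3, q4} is acyclic, so L(M) is finite; the longest accepting path visits 4 useful states, giving maximum string length 3.
Counting accepting paths from q4 by length: 1 of length 0, 2 of length 1, 1 of length 3. Total 4.

4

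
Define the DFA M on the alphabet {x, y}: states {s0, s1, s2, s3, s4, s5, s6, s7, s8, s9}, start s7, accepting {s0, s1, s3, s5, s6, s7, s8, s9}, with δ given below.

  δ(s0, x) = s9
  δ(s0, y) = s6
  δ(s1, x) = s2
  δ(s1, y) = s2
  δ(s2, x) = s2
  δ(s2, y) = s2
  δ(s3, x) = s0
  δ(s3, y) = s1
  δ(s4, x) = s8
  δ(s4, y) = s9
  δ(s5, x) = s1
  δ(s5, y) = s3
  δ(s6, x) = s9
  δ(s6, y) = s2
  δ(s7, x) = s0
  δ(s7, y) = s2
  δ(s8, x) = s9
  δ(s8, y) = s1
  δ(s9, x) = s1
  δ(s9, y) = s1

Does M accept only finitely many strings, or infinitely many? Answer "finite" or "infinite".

The useful states (reachable from s7 and able to reach an accepting state) are {s0, s1, s6, s7, s9}.
Restricted to these states the transition graph has no cycle, so every accepting path has bounded length and L is finite.

finite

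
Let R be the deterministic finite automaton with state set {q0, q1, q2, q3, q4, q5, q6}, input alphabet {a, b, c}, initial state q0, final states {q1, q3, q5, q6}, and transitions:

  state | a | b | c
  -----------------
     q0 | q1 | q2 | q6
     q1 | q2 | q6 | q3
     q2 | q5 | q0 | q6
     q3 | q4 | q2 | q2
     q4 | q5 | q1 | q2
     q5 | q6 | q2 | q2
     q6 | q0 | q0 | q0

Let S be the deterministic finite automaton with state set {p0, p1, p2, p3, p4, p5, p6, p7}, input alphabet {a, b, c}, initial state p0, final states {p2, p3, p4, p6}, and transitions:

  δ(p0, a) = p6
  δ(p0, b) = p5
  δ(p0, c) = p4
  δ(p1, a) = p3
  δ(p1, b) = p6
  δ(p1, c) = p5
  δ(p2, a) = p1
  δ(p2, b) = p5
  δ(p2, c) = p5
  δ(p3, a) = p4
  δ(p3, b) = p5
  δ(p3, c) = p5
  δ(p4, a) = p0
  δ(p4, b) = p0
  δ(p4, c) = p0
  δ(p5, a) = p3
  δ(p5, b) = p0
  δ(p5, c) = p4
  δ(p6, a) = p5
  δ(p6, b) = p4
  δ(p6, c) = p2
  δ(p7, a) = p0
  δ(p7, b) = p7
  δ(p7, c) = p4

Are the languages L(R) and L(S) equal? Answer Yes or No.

Exploring the product automaton R × S from the start pair (q0, p0), following both machines on each input symbol, reaches 7 state pairs: (q0, p0), (q1, p6), (q2, p5), (q6, p4), (q3, p2), (q5, p3), (q4, p1).
R accepts in {q1, q3, q5, q6} and S accepts in {p2, p3, p4, p6}. In every reachable pair the two components are either both accepting — (q1, p6), (q6, p4), (q3, p2), (q5, p3) — or both non-accepting, so no string is accepted by exactly one of the machines: L(R) \ L(S) and L(S) \ L(R) are both empty.
Hence every string is accepted by R iff it is accepted by S, and the two languages coincide.

Yes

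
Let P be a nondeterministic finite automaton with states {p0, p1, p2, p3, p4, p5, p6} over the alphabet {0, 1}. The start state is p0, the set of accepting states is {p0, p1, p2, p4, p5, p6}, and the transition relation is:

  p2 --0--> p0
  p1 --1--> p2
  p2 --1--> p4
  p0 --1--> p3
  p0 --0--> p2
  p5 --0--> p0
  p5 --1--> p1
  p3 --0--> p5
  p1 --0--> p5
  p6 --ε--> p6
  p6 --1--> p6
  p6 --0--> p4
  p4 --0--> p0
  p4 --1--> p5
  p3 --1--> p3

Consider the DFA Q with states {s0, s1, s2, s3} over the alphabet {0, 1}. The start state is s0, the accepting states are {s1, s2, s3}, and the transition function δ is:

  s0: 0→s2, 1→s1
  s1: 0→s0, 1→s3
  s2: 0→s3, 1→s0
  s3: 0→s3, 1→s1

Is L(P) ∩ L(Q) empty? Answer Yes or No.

The string 0 is accepted by both P and Q.
Hence L(P) ∩ L(Q) ≠ ∅.

No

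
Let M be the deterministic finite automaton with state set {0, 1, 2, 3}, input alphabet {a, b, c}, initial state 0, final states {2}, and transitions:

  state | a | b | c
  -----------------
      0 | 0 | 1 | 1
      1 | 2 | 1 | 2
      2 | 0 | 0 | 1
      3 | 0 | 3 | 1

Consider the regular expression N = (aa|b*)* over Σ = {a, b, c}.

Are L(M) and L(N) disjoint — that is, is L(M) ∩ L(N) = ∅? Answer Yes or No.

Converting the expression N to a DFA (subset construction, then merging equivalent states) gives the minimal DFA with states {n0, n1, n2}, start state n0, accepting states {n0} and transitions n0: a→n1, b→n0, c→n2; n1: a→n0, b→n2, c→n2; n2: a→n2, b→n2, c→n2.
Exploring the product automaton M × N from the start pair (0, n0), following both machines on each input symbol, reaches 7 state pairs: (0, n0), (0, n1), (1, n0), (1, n2), (2, n1), (2, n2), (0, n2).
M accepts in {2} and N accepts in {n0}; no reachable pair has both components accepting, so no string drives both machines to acceptance simultaneously and L(M) ∩ L(N) = ∅.
So no string is accepted by both, and the intersection is empty.

Yes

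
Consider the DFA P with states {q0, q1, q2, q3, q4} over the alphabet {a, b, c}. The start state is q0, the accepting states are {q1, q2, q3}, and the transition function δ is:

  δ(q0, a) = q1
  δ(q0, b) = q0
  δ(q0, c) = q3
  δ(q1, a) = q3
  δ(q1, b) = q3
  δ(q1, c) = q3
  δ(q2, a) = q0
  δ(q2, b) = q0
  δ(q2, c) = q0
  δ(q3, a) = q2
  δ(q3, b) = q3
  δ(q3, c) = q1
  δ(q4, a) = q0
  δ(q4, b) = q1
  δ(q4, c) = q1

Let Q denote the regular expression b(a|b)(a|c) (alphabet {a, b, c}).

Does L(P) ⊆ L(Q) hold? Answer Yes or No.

No

The string a is in L(P) but not in L(Q).
So L(P) ⊄ L(Q).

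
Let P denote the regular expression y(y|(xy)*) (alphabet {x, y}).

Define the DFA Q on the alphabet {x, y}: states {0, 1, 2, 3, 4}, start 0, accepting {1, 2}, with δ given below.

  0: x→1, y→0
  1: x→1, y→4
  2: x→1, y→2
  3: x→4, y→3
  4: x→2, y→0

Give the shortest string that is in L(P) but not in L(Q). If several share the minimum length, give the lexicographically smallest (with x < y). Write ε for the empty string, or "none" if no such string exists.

The string y is accepted by P but not by Q.
No shorter string lies in the difference, and y is the lexicographically first length-1 string in L(P) \ L(Q).

y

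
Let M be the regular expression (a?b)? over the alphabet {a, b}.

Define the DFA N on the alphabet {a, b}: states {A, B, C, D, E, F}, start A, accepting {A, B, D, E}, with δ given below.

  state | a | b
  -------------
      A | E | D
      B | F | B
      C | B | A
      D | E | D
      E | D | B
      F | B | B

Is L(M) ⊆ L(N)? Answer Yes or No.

Converting the expression M to a DFA (subset construction, then merging equivalent states) gives the minimal DFA with states {m0, m1, m2, m3}, start state m0, accepting states {m0, m2} and transitions m0: a→m1, b→m2; m1: a→m3, b→m2; m2: a→m3, b→m3; m3: a→m3, b→m3.
Exploring the product automaton M × N from the start pair (m0, A), following both machines on each input symbol, reaches 8 state pairs: (m0, A), (m1, E), (m2, D), (m3, D), (m2, B), (m3, E), (m3, F), (m3, B).
M accepts in {m0, m2} and N accepts in {A, B, D, E}. The reachable pairs whose M-component is accepting are (m0, A), (m2, D), (m2, B); in each of them the N-component is accepting too, so the product for L(M) \ L(N) (M-component accepting, N-component rejecting) has no reachable accepting pair and the difference is empty.
Hence every string in L(M) is also in L(N).

Yes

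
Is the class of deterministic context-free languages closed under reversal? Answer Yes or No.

L = {c bⁿaⁿ : n≥0} ∪ {d b²ⁿaⁿ : n≥0} is a DCFL: the first symbol tells a deterministic PDA whether to pop one or two b's per a. Its reversal Lᴿ = {aⁿbⁿ c : n≥0} ∪ {aⁿb²ⁿ d : n≥0} is not. DCFLs are closed under right quotient by regular languages, and Lᴿ/{c, d} = {aⁿbⁿ : n≥0} ∪ {aⁿb²ⁿ : n≥0} — the standard context-free language accepted by no deterministic PDA (intuitively the machine would have to commit to a b-to-a ratio before the distinguishing marker arrives; formally, a DPDA for it would have a single run on aⁿb²ⁿ, accepting after the prefix aⁿbⁿ and accepting again after n more b's; an ordinary PDA that simulates it on a's and b's and, at any moment when it is accepting, may switch to reading only a fresh letter e while feeding each e to the simulation as a b, would accept aⁱbʲeᵏ (k≥1) exactly when both aⁱbʲ and aⁱbʲ⁺ᵏ are in the language, i.e. its language intersected with the regular set a*b*e⁺ would be exactly {aⁿbⁿeⁿ : n≥1} — impossible, since context-free languages are closed under intersection with regular sets and {aⁿbⁿeⁿ} is not context-free). So Lᴿ cannot be a DCFL.

No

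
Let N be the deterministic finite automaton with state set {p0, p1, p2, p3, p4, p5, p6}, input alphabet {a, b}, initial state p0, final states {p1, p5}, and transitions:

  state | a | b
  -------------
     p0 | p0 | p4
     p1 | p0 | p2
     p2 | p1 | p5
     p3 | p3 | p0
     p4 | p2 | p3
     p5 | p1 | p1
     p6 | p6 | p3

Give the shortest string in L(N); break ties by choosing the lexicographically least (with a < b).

A breadth-first search from p0 reaches an accepting state first via the path p0 → p4 → p2 → p1 on input baa.
No string of length < 3 is accepted (BFS exhausts all shorter strings without reaching an accepting state), and baa is the lexicographically least accepting string of length 3.

baa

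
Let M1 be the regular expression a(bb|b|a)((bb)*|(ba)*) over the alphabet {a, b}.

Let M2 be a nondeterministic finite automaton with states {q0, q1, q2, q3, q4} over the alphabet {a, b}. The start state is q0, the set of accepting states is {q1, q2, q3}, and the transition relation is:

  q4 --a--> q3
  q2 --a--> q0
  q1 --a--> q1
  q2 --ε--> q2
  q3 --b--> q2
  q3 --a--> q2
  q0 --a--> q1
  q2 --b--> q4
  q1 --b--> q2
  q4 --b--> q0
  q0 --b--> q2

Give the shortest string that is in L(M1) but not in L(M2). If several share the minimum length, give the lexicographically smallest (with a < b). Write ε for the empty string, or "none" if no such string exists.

abb

The string abb is accepted by M1 but not by M2.
No shorter string lies in the difference, and abb is the lexicographically first length-3 string in L(M1) \ L(M2).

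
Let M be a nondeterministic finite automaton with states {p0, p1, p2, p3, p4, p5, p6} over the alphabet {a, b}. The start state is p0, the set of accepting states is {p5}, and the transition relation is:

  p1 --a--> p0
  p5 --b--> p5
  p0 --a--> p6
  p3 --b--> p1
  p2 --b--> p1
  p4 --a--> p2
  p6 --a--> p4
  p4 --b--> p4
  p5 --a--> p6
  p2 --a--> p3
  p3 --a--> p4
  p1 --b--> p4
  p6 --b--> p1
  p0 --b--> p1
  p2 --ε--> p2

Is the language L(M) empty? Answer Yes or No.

Yes

The states reachable from the start state are {p0, p1, p2, p3, p4, p6}.
None of the accepting states {p5} is reachable, so no string is accepted and L(M) = ∅.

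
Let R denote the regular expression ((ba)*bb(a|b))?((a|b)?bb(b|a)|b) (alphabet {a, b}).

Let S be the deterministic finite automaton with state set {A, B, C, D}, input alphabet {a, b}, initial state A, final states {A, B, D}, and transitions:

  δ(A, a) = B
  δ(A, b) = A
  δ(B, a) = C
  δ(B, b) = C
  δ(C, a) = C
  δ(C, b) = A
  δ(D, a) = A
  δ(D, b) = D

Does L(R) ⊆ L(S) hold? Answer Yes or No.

The string bbab is in L(R) but not in L(S).
So L(R) ⊄ L(S).

No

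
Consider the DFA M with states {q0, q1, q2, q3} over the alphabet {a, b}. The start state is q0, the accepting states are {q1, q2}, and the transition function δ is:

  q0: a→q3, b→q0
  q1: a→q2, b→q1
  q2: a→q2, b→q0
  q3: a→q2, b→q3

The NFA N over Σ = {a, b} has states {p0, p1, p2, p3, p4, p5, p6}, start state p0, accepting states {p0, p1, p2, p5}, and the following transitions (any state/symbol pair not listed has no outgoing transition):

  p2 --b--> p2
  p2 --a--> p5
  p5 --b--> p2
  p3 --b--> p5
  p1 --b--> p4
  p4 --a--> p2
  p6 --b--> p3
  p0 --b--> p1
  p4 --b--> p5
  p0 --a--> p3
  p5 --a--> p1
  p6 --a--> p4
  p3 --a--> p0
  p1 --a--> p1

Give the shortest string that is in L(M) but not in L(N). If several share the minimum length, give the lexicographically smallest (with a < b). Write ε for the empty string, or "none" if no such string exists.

The string aaa is accepted by M but not by N.
No shorter string lies in the difference, and aaa is the lexicographically first length-3 string in L(M) \ L(N).

aaa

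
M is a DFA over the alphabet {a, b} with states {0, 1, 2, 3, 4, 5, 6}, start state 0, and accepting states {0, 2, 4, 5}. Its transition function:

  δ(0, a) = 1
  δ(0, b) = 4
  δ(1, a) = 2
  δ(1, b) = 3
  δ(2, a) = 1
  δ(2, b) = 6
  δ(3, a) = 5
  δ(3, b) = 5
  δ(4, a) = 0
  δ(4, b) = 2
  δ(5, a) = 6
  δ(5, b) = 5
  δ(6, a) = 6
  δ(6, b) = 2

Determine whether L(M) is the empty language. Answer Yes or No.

No

The empty string ε is accepted: the run 0 ends in the accepting state 0.
Since at least one string is accepted, L(M) is not empty.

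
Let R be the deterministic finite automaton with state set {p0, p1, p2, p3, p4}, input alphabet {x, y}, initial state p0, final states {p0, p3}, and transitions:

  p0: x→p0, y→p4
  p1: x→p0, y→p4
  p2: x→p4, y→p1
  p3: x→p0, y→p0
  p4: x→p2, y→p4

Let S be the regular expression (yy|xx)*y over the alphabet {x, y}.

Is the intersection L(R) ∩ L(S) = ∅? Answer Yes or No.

Yes

Converting the expression S to a DFA (subset construction, then merging equivalent states) gives the minimal DFA with states {s0, s1, s2, s3}, start state s0, accepting states {s2} and transitions s0: x→s1, y→s2; s1: x→s0, y→s3; s2: x→s3, y→s0; s3: x→s3, y→s3.
Exploring the product automaton R × S from the start pair (p0, s0), following both machines on each input symbol, reaches 9 state pairs: (p0, s0), (p0, s1), (p4, s2), (p4, s3), (p2, s3), (p4, s0), (p1, s3), (p2, s1), (p0, s3).
R accepts in {p0, p3} and S accepts in {s2}; no reachable pair has both components accepting, so no string drives both machines to acceptance simultaneously and L(R) ∩ L(S) = ∅.
So no string is accepted by both, and the intersection is empty.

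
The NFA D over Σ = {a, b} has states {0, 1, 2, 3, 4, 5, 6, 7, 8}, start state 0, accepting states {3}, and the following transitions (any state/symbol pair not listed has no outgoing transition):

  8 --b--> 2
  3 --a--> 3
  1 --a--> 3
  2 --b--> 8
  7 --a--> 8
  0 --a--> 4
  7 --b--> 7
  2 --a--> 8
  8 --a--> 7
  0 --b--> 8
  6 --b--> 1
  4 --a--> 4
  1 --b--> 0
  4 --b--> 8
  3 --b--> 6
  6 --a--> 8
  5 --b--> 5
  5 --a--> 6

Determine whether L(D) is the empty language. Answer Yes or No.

Yes

The states reachable from the start state are {0, 2, 4, 7, 8}.
None of the accepting states {3} is reachable, so no string is accepted and L(D) = ∅.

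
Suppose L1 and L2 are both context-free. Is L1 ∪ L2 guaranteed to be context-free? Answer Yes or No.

Take grammars for L₁ and L₂ with disjoint nonterminals and start symbols S₁, S₂; the grammar with a new start symbol and productions S → S₁ | S₂ generates L₁ ∪ L₂.
So the context-free languages are closed under union.

Yes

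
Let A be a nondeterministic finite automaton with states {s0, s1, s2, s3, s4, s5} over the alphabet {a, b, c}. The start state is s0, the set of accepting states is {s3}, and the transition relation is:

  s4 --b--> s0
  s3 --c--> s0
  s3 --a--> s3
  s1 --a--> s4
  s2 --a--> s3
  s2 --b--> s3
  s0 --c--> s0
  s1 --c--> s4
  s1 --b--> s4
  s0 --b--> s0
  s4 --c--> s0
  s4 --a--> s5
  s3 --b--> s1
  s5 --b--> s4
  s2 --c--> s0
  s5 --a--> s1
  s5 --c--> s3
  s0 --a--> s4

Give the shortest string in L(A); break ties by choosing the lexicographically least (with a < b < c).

aac

A breadth-first search from s0 reaches an accepting state first via the path s0 → s4 → s5 → s3 on input aac.
No string of length < 3 is accepted (BFS exhausts all shorter strings without reaching an accepting state), and aac is the lexicographically least accepting string of length 3.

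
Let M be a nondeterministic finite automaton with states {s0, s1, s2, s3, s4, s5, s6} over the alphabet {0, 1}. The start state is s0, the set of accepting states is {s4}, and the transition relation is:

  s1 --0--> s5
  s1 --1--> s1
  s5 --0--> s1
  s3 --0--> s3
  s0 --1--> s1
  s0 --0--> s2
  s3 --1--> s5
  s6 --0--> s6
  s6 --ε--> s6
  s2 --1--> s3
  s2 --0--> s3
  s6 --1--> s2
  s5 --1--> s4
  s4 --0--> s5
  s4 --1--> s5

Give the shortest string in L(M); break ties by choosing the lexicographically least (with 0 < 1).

101

A breadth-first search from s0 reaches an accepting state first via the path s0 → s1 → s5 → s4 on input 101.
No string of length < 3 is accepted (BFS exhausts all shorter strings without reaching an accepting state), and 101 is the lexicographically least accepting string of length 3.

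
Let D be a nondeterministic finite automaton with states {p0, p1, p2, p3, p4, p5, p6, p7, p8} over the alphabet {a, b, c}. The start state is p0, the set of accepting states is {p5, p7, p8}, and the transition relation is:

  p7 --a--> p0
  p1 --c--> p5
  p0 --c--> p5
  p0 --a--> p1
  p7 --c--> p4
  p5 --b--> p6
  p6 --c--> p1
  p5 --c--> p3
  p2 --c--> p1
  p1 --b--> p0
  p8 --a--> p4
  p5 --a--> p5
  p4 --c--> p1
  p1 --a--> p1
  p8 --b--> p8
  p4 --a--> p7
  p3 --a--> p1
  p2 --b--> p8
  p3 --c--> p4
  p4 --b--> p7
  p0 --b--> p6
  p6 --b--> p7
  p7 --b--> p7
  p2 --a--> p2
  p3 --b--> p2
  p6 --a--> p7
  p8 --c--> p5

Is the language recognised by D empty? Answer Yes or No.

The string c is accepted: the run p0 → p5 ends in the accepting state p5.
Since at least one string is accepted, L(D) is not empty.

No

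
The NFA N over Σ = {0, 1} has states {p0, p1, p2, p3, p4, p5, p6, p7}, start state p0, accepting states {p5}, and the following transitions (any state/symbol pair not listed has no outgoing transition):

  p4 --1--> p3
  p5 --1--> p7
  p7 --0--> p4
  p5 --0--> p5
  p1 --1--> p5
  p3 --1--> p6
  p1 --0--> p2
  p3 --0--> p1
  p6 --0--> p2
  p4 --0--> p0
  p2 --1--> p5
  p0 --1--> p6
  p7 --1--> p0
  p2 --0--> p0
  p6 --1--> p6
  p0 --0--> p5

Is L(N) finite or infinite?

State p5 is reachable from the start and can reach an accepting state, and it lies on the cycle p5 → p5.
Traversing that cycle any number of times yields accepted strings of unbounded length, so the language is infinite.

infinite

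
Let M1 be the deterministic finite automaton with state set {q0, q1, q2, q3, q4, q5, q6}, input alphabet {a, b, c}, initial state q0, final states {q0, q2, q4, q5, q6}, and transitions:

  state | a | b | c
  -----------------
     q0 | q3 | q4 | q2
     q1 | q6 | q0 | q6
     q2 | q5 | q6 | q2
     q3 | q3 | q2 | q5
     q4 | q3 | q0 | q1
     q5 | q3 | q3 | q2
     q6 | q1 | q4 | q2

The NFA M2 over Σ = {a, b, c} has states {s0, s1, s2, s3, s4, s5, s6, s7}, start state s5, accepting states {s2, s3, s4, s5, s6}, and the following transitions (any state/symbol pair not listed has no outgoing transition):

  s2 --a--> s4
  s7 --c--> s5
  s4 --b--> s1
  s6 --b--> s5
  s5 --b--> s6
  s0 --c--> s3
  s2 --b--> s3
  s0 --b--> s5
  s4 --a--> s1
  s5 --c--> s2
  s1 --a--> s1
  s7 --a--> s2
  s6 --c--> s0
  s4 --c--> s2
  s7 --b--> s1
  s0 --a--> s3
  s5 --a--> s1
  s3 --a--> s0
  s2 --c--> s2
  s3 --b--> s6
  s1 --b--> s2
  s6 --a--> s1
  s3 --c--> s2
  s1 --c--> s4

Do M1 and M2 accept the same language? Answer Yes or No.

Exploring the product automaton M1 × M2 from the start pair (q0, s5), following both machines on each input symbol, reaches 7 state pairs: (q0, s5), (q3, s1), (q4, s6), (q2, s2), (q5, s4), (q1, s0), (q6, s3).
M1 accepts in {q0, q2, q4, q5, q6} and M2 accepts in {s2, s3, s4, s5, s6}. In every reachable pair the two components are either both accepting — (q0, s5), (q4, s6), (q2, s2), (q5, s4), (q6, s3) — or both non-accepting, so no string is accepted by exactly one of the machines: L(M1) \ L(M2) and L(M2) \ L(M1) are both empty.
Hence every string is accepted by M1 iff it is accepted by M2, and the two languages coincide.

Yes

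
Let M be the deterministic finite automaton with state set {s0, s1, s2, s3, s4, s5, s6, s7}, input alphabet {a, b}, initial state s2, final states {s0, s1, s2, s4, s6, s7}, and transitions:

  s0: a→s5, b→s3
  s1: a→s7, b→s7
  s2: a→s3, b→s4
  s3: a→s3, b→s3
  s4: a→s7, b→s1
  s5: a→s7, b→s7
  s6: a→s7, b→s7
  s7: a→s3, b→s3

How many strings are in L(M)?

The useful subgraph on states {s1, s2, s4, s7} is acyclic, so L(M) is finite; the longest accepting path visits 4 useful states, giving maximum string length 3.
Counting accepting paths from s2 by length: 1 of length 0, 1 of length 1, 2 of length 2, 2 of length 3. Total 6.

6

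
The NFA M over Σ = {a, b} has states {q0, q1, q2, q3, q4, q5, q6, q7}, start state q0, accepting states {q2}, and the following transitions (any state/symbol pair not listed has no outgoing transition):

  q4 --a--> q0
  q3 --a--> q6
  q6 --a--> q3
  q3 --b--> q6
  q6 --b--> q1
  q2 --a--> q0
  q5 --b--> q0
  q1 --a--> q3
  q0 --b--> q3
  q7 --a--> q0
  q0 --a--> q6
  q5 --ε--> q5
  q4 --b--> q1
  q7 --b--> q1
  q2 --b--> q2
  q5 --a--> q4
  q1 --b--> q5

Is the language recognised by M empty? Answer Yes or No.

The states reachable from the start state are {q0, q1, q3, q4, q5, q6}.
None of the accepting states {q2} is reachable, so no string is accepted and L(M) = ∅.

Yes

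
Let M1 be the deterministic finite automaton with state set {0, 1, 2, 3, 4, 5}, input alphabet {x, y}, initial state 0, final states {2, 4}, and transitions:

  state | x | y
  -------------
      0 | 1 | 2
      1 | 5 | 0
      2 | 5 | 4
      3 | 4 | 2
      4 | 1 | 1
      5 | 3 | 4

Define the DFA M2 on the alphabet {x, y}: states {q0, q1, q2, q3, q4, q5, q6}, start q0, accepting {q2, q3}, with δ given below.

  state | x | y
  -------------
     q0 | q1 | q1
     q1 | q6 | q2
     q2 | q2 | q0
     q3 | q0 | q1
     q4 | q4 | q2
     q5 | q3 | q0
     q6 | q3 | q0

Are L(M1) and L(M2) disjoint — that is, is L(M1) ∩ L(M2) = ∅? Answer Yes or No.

The string yy is accepted by both M1 and M2.
Hence L(M1) ∩ L(M2) ≠ ∅.

No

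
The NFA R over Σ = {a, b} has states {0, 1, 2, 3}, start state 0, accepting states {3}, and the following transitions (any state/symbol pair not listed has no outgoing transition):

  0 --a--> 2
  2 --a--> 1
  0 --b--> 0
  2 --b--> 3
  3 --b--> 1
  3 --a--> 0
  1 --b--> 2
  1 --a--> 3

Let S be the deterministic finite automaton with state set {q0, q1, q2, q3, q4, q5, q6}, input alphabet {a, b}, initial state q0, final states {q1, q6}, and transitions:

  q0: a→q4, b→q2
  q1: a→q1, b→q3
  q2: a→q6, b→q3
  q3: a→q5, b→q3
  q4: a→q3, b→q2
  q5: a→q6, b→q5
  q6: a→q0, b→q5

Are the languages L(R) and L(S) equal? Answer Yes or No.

No

The string ab is accepted by R but rejected by S.
So L(R) ≠ L(S).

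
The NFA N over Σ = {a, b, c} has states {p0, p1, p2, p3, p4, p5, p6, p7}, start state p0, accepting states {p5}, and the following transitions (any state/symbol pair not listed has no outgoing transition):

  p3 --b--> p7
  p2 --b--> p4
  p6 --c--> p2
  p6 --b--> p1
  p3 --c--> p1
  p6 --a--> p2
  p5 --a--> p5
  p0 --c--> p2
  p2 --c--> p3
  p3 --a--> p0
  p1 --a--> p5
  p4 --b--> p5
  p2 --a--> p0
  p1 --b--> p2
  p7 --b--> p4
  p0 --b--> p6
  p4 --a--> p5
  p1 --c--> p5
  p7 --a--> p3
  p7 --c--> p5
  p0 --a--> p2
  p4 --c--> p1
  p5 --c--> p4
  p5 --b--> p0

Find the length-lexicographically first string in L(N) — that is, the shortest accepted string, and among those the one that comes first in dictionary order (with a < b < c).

A breadth-first search from p0 reaches an accepting state first via the path p0 → p2 → p4 → p5 on input aba.
No string of length < 3 is accepted (BFS exhausts all shorter strings without reaching an accepting state), and aba is the lexicographically least accepting string of length 3.

aba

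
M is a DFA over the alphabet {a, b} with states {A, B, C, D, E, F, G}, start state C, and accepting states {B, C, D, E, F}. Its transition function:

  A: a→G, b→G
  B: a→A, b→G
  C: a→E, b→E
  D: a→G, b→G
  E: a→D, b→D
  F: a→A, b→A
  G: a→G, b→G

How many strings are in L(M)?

7

The useful subgraph on states {C, D, E} is acyclic, so L(M) is finite; the longest accepting path visits 3 useful states, giving maximum string length 2.
Counting accepting paths from C by length: 1 of length 0, 2 of length 1, 4 of length 2. Total 7.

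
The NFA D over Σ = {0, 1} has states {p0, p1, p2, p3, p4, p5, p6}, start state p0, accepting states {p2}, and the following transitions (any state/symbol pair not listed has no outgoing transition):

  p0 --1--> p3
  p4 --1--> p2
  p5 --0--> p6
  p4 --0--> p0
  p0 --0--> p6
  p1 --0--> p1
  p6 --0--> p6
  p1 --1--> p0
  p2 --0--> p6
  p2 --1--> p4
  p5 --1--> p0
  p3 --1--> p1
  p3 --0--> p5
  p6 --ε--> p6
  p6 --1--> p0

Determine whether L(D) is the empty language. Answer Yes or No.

Yes

The states reachable from the start state are {p0, p1, p3, p5, p6}.
None of the accepting states {p2} is reachable, so no string is accepted and L(D) = ∅.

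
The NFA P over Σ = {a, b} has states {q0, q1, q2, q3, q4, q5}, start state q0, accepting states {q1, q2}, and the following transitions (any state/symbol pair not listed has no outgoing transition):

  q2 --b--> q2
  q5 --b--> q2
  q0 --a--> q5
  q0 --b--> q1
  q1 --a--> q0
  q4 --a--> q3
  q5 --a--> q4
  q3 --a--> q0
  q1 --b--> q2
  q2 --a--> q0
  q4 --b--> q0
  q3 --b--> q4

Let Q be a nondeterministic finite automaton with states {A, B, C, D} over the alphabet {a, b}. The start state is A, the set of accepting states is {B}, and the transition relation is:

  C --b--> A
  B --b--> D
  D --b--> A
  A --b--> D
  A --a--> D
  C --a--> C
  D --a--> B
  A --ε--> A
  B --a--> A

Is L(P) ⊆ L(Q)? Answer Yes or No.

No

The string b is in L(P) but not in L(Q).
So L(P) ⊄ L(Q).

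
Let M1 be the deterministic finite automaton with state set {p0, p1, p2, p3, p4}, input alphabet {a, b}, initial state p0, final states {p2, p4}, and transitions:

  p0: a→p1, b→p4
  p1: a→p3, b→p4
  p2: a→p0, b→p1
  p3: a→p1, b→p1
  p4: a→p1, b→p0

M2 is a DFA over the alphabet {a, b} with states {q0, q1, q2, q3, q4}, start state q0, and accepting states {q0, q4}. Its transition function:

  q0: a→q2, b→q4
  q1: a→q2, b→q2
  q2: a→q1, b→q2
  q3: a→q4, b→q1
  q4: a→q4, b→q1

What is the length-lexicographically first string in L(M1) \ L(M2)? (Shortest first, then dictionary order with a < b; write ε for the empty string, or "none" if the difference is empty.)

The string ab is accepted by M1 but not by M2.
No shorter string lies in the difference, and ab is the lexicographically first length-2 string in L(M1) \ L(M2).

ab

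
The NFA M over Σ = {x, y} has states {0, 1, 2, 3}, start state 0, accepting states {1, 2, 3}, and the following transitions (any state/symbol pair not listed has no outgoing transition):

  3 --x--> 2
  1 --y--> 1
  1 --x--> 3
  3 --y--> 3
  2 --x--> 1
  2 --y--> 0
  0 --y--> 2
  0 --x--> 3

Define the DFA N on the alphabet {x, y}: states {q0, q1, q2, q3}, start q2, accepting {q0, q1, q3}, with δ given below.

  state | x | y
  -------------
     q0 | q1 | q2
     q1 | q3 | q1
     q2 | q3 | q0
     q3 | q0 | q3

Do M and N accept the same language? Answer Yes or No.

Yes

Exploring the product automaton M × N from the start pair (0, q2), following both machines on each input symbol, reaches 4 state pairs: (0, q2), (3, q3), (2, q0), (1, q1).
M accepts in {1, 2, 3} and N accepts in {q0, q1, q3}. In every reachable pair the two components are either both accepting — (3, q3), (2, q0), (1, q1) — or both non-accepting, so no string is accepted by exactly one of the machines: L(M) \ L(N) and L(N) \ L(M) are both empty.
Hence every string is accepted by M iff it is accepted by N, and the two languages coincide.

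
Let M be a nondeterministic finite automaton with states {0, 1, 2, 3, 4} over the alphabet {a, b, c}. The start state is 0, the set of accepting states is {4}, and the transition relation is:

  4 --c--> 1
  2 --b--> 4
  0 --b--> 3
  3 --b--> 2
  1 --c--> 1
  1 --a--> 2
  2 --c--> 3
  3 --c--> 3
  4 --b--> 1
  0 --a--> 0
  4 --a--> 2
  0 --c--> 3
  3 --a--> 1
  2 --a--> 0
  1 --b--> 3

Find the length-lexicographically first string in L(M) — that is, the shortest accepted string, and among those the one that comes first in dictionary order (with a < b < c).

bbb

A breadth-first search from 0 reaches an accepting state first via the path 0 → 3 → 2 → 4 on input bbb.
No string of length < 3 is accepted (BFS exhausts all shorter strings without reaching an accepting state), and bbb is the lexicographically least accepting string of length 3.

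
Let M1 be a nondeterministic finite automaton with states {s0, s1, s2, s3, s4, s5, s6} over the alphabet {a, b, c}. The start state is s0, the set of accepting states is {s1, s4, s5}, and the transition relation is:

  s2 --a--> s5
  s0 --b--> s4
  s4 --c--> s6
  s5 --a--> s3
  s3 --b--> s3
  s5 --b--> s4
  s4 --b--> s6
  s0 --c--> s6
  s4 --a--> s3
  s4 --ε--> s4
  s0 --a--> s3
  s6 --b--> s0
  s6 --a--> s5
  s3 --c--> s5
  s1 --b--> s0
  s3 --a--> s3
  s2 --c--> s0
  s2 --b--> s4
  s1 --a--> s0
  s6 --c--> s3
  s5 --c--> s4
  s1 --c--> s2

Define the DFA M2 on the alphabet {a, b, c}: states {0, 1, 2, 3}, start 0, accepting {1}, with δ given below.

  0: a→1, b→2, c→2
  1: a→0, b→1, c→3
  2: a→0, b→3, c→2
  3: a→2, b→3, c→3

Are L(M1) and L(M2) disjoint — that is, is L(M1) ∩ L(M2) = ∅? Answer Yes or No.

Exploring the product automaton M1 × M2 from the start pair (s0, 0), following both machines on each input symbol, reaches 13 state pairs: (s0, 0), (s3, 1), (s4, 2), (s6, 2), (s3, 0), (s5, 3), (s6, 3), (s5, 0), (s0, 3), (s3, 2), (s5, 2), (s4, 3), (s3, 3).
M1 accepts in {s1, s4, s5} and M2 accepts in {1}; no reachable pair has both components accepting, so no string drives both machines to acceptance simultaneously and L(M1) ∩ L(M2) = ∅.
So no string is accepted by both, and the intersection is empty.

Yes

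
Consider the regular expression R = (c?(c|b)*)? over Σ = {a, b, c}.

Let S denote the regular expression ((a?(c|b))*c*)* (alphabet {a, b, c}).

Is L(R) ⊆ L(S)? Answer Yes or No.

Yes

Converting the expression R to a DFA (subset construction, then merging equivalent states) gives the minimal DFA with states {r0, r1}, start state r0, accepting states {r0} and transitions r0: a→r1, b→r0, c→r0; r1: a→r1, b→r1, c→r1.
Converting the expression S to a DFA (subset construction, then merging equivalent states) gives the minimal DFA with states {s0, s1, s2}, start state s0, accepting states {s0} and transitions s0: a→s1, b→s0, c→s0; s1: a→s2, b→s0, c→s0; s2: a→s2, b→s2, c→s2.
Exploring the product automaton R × S from the start pair (r0, s0), following both machines on each input symbol, reaches 4 state pairs: (r0, s0), (r1, s1), (r1, s2), (r1, s0).
R accepts in {r0} and S accepts in {s0}. The reachable pairs whose R-component is accepting are (r0, s0); in each of them the S-component is accepting too, so the product for L(R) \ L(S) (R-component accepting, S-component rejecting) has no reachable accepting pair and the difference is empty.
Hence every string in L(R) is also in L(S).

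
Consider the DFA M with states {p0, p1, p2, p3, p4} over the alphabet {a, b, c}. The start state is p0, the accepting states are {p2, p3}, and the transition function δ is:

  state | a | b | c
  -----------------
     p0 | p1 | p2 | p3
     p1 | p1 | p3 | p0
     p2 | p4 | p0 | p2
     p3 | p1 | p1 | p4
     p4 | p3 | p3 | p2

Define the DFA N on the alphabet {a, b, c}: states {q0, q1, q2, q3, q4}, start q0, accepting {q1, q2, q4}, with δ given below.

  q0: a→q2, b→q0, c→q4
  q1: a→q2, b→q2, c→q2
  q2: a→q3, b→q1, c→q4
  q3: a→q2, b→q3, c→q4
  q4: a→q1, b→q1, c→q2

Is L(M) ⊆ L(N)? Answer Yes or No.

No

The string b is in L(M) but not in L(N).
So L(M) ⊄ L(N).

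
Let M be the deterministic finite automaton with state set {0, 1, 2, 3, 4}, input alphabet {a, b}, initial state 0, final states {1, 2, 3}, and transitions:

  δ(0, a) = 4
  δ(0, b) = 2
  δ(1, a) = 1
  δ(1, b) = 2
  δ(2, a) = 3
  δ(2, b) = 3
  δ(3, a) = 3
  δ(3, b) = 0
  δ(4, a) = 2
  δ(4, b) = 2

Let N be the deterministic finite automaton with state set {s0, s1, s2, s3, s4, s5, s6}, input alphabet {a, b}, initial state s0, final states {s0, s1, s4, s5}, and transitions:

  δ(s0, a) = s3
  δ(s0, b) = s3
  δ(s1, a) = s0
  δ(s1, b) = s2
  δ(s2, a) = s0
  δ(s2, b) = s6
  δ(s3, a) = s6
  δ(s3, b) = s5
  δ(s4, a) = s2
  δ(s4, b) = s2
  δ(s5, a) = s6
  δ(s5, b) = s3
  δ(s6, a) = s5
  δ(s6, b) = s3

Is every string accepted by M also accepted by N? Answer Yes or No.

The string b is in L(M) but not in L(N).
So L(M) ⊄ L(N).

No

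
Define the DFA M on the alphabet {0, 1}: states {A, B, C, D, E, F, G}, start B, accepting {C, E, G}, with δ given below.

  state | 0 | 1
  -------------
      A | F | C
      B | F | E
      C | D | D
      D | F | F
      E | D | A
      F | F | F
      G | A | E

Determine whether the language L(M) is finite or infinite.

finite

The useful states (reachable from B and able to reach an accepting state) are {A, B, C, E}.
Restricted to these states the transition graph has no cycle, so every accepting path has bounded length and L is finite.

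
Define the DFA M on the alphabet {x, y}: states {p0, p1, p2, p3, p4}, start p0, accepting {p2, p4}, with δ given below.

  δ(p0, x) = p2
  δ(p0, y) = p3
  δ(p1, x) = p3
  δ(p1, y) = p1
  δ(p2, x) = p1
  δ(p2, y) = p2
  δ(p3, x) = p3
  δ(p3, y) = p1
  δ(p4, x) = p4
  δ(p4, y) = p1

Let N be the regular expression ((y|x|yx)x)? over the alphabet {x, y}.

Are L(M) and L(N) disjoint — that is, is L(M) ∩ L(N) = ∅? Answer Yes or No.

Yes

Converting the expression N to a DFA (subset construction, then merging equivalent states) gives the minimal DFA with states {n0, n1, n2, n3, n4, n5}, start state n0, accepting states {n0, n3, n5} and transitions n0: x→n1, y→n2; n1: x→n3, y→n4; n2: x→n5, y→n4; n3: x→n4, y→n4; n4: x→n4, y→n4; n5: x→n3, y→n4.
Exploring the product automaton M × N from the start pair (p0, n0), following both machines on each input symbol, reaches 9 state pairs: (p0, n0), (p2, n1), (p3, n2), (p1, n3), (p2, n4), (p3, n5), (p1, n4), (p3, n4), (p3, n3).
M accepts in {p2, p4} and N accepts in {n0, n3, n5}; no reachable pair has both components accepting, so no string drives both machines to acceptance simultaneously and L(M) ∩ L(N) = ∅.
So no string is accepted by both, and the intersection is empty.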